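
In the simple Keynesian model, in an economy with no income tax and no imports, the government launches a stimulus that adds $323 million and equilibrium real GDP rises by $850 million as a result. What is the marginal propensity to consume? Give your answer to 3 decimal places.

Implied spending multiplier k = ΔY/ΔG = 850/323 ≈ 2.6316.
Since k = 1/(1 − MPC), MPC = 1 − 1/k = 1 − ΔG/ΔY = 1 − 323/850 = 0.620.

0.620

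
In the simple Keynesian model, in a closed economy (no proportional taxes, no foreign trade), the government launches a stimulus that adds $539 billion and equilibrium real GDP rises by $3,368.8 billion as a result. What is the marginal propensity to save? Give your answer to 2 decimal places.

Implied spending multiplier k = ΔY/ΔG = 3,368.8/539 ≈ 6.2501.
Since k = 1/(1 − MPC), MPC = 1 − 1/k = 1 − ΔG/ΔY = 1 − 539/3,368.8 ≈ 0.84.
MPS = 1 − MPC = 0.16.

0.16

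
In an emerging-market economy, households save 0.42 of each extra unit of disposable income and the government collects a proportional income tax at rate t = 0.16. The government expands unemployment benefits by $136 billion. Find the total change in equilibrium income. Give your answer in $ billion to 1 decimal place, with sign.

+$153.8 billion

MPC = 1 − MPS = 1 − 0.42 = 0.58.
The transfer change shifts disposable income by +$136 billion, so first-round consumption changes by c·ΔTR = 0.58 × (+$136 billion) = +$78.88 billion.
Expenditure multiplier = 1/(1 − c(1−t)) = 1/(1 − 0.58×0.84) = 1/0.5128 ≈ 1.95.
The transfer multiplier is c × k ≈ 1.131, so ΔY = k × (c·ΔTR) = (+$78.88 billion) / 0.5128 ≈ +$153.8 billion.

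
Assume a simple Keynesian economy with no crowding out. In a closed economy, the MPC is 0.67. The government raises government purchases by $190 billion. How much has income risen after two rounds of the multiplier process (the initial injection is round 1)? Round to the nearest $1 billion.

$317 billion

Round 1 adds ΔG = $190 billion; each later round is MPC = 0.67 times the previous.
After 2 rounds: 190 + 127.3 = ΔG·(1 − c^2)/(1 − c) = 190 × (1 − 0.4489)/0.33 ≈ $317 billion.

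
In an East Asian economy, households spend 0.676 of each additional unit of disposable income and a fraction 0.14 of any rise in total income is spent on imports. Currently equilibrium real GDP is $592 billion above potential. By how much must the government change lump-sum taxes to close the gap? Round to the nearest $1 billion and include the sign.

Spending multiplier = 1/(1 − c + m) = 1/(1 − 0.676 + 0.14) = 1/0.464 ≈ 2.155.
Tax multiplier = −c·k = −0.676/0.464 ≈ −1.457. Need ΔY = −$592 billion, so ΔT = ΔY/(−c·k) = −(−$592 billion) × 0.464 / 0.676 ≈ +$406 billion.
The government should raise lump-sum taxes by $406 billion.

+$406 billion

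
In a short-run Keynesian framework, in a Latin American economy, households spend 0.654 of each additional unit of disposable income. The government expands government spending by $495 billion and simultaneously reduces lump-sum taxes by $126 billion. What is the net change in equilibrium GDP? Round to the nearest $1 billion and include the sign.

+$1,669 billion

Expenditure multiplier = 1/(1 − MPC) = 1/(1 − 0.654) = 1/0.346 ≈ 2.89.
ΔG contributes k·ΔG = (+$495 billion) / 0.346 ≈ +$1,430.6 billion.
ΔT of −$126 billion changes first-round spending by −c·ΔT = +$82.404 billion, contributing k·(−c·ΔT) = (+$82.404 billion) / 0.346 ≈ +$238.2 billion.
Net ΔY = k(ΔG − c·ΔT) = (+$577.404 billion) / 0.346 ≈ +$1,669 billion.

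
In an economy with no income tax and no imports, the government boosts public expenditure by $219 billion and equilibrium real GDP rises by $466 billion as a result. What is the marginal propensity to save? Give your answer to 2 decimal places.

Implied spending multiplier k = ΔY/ΔG = 466/219 ≈ 2.1279.
Since k = 1/(1 − MPC), MPC = 1 − 1/k = 1 − ΔG/ΔY = 1 − 219/466 ≈ 0.53.
MPS = 1 − MPC = 0.47.

0.47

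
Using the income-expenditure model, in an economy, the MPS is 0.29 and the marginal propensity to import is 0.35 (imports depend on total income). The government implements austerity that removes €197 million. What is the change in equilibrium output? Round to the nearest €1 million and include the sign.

MPC = 1 − MPS = 1 − 0.29 = 0.71.
Spending multiplier = 1/(1 − c + m) = 1/(1 − 0.71 + 0.35) = 1/0.64 ≈ 1.563.
ΔY = k × ΔG = (−€197 million) / 0.64 ≈ −€308 million.

−€308 million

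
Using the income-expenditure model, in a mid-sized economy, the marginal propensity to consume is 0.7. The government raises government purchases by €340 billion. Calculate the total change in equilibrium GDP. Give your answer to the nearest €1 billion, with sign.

Government-spending multiplier = 1/(1 − MPC) = 1/(1 − 0.7) = 1/0.3 ≈ 3.333.
ΔY = k × ΔG = (+€340 billion) / 0.3 ≈ +€1,133 billion.

+€1,133 billion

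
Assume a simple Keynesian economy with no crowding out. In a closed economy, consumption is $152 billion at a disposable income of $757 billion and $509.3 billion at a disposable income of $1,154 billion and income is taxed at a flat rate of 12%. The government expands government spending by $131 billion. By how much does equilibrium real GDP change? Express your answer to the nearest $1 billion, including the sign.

MPC = ΔC/ΔYd = (509.3 − 152)/(1,154 − 757) = 357.3/397 = 0.9.
Expenditure multiplier = 1/(1 − c(1−t)) = 1/(1 − 0.9×0.88) = 1/0.208 ≈ 4.808.
ΔY = k × ΔG = (+$131 billion) / 0.208 ≈ +$630 billion.

+$630 billion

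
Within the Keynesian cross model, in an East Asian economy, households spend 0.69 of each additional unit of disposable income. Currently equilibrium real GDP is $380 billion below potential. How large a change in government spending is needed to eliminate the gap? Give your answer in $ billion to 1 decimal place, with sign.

+$117.8 billion

Spending multiplier = 1/(1 − MPC) = 1/(1 − 0.69) = 1/0.31 ≈ 3.226.
Need ΔY = +$380 billion, so ΔG = ΔY/k = (+$380 billion) × 0.31 = +$117.8 billion.
The government should increase government spending by $117.8 billion.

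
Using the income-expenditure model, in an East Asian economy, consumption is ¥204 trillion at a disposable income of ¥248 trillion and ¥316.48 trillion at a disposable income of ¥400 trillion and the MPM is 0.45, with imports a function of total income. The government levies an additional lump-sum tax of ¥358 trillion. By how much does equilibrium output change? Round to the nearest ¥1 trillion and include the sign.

−¥373 trillion

MPC = ΔC/ΔYd = (316.48 − 204)/(400 − 248) = 112.48/152 = 0.74.
A lump-sum tax change of +¥358 trillion shifts disposable income by −¥358 trillion; first-round consumption changes by −c × ΔT = −0.74 × (+¥358 trillion) = −¥264.92 trillion.
Expenditure multiplier = 1/(1 − c + m) = 1/(1 − 0.74 + 0.45) = 1/0.71 ≈ 1.408.
The tax multiplier is −c × k ≈ −1.042, so ΔY = k × (−c·ΔT) = (−¥264.92 trillion) / 0.71 ≈ −¥373 trillion.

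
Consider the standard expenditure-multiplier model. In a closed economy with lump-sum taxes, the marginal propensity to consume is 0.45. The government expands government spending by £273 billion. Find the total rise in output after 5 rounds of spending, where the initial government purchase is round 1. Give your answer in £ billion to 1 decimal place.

£487.2 billion

Round 1 adds ΔG = £273 billion; each later round is MPC = 0.45 times the previous.
After 5 rounds: 273 + 122.85 + 55.2825 + 24.877125 + 11.19470625 = ΔG·(1 − c^5)/(1 − c) = 273 × (1 − 0.0184528125)/0.55 ≈ £487.2 billion.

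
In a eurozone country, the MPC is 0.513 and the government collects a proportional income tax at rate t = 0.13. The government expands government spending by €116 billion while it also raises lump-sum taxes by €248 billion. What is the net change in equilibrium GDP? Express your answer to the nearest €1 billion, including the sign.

−€20 billion

Expenditure multiplier = 1/(1 − c(1−t)) = 1/(1 − 0.513×0.87) = 1/0.55369 ≈ 1.806.
ΔG contributes k·ΔG = (+€116 billion) / 0.55369 ≈ +€209.5 billion.
ΔT of +€248 billion changes first-round spending by −c·ΔT = −€127.224 billion, contributing k·(−c·ΔT) = (−€127.224 billion) / 0.55369 ≈ −€229.8 billion.
Net ΔY = k(ΔG − c·ΔT) = (−€11.224 billion) / 0.55369 ≈ −€20 billion.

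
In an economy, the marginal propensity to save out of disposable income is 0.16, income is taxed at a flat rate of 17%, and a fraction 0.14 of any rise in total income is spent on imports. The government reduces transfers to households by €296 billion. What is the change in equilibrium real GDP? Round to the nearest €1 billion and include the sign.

MPC = 1 − MPS = 1 − 0.16 = 0.84.
The transfer change shifts disposable income by −€296 billion, so first-round consumption changes by c·ΔTR = 0.84 × (−€296 billion) = −€248.64 billion.
Expenditure multiplier = 1/(1 − c(1−t) + m) = 1/(1 − 0.84×0.83 + 0.14) = 1/0.4428 ≈ 2.258.
The transfer multiplier is c × k ≈ 1.897, so ΔY = k × (c·ΔTR) = (−€248.64 billion) / 0.4428 ≈ −€562 billion.

−€562 billion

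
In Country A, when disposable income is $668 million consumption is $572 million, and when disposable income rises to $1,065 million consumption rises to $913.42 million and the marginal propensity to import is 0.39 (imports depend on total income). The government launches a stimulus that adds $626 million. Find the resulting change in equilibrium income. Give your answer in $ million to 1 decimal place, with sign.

+$1,181.1 million

MPC = ΔC/ΔYd = (913.42 − 572)/(1,065 − 668) = 341.42/397 = 0.86.
Government-spending multiplier = 1/(1 − c + m) = 1/(1 − 0.86 + 0.39) = 1/0.53 ≈ 1.887.
ΔY = k × ΔG = (+$626 million) / 0.53 ≈ +$1,181.1 million.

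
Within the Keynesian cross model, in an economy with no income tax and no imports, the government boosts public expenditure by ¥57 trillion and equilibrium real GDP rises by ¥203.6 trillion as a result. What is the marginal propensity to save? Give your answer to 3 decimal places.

Implied spending multiplier k = ΔY/ΔG = 203.6/57 ≈ 3.5719.
Since k = 1/(1 − MPC), MPC = 1 − 1/k = 1 − ΔG/ΔY = 1 − 57/203.6 ≈ 0.720.
MPS = 1 − MPC = 0.280.

0.280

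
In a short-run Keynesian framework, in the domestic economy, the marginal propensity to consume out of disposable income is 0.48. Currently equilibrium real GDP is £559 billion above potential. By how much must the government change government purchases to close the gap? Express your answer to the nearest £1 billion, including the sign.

Spending multiplier = 1/(1 − MPC) = 1/(1 − 0.48) = 1/0.52 ≈ 1.923.
Need ΔY = −£559 billion, so ΔG = ΔY/k = (−£559 billion) × 0.52 ≈ −£291 billion.
The government should cut government purchases by £291 billion.

−£291 billion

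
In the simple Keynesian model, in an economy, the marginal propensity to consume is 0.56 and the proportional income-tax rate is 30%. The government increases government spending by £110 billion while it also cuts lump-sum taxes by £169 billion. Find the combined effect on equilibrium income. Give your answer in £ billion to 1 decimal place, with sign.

+£336.6 billion

Expenditure multiplier = 1/(1 − c(1−t)) = 1/(1 − 0.56×0.7) = 1/0.608 ≈ 1.645.
ΔG contributes k·ΔG = (+£110 billion) / 0.608 ≈ +£180.9 billion.
ΔT of −£169 billion changes first-round spending by −c·ΔT = +£94.64 billion, contributing k·(−c·ΔT) = (+£94.64 billion) / 0.608 ≈ +£155.7 billion.
Net ΔY = k(ΔG − c·ΔT) = (+£204.64 billion) / 0.608 ≈ +£336.6 billion.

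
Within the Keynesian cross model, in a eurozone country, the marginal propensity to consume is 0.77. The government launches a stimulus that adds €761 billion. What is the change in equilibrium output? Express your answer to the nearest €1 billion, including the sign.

+€3,309 billion

Spending multiplier = 1/(1 − MPC) = 1/(1 − 0.77) = 1/0.23 ≈ 4.348.
ΔY = k × ΔG = (+€761 billion) / 0.23 ≈ +€3,309 billion.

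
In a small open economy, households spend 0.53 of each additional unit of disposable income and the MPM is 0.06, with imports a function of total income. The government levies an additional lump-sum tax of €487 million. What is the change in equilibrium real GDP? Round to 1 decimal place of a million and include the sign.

A lump-sum tax change of +€487 million shifts disposable income by −€487 million; first-round consumption changes by −c × ΔT = −0.53 × (+€487 million) = −€258.11 million.
Expenditure multiplier = 1/(1 − c + m) = 1/(1 − 0.53 + 0.06) = 1/0.53 ≈ 1.887.
The tax multiplier is −c × k = −1, so ΔY = k × (−c·ΔT) = (−€258.11 million) / 0.53 = −€487 million.

−€487.0 million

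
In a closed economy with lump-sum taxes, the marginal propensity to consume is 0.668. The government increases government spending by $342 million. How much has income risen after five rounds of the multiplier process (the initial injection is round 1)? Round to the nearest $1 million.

Round 1 adds ΔG = $342 million; each later round is MPC = 0.668 times the previous.
After 5 rounds: 342 + 228.456 + 152.608608 + 101.942550144 + 68.097623496192 = ΔG·(1 − c^5)/(1 − c) = 342 × (1 − 0.133009393261568)/0.332 ≈ $893 million.

$893 million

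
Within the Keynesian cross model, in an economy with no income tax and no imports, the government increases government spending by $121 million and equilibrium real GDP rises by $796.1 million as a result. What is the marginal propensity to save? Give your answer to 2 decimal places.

Implied spending multiplier k = ΔY/ΔG = 796.1/121 ≈ 6.5793.
Since k = 1/(1 − MPC), MPC = 1 − 1/k = 1 − ΔG/ΔY = 1 − 121/796.1 ≈ 0.85.
MPS = 1 − MPC = 0.15.

0.15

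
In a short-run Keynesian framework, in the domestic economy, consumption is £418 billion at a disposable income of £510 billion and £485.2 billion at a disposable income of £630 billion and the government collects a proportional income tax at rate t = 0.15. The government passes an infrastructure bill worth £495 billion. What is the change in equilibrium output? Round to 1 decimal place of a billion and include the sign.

MPC = ΔC/ΔYd = (485.2 − 418)/(630 − 510) = 67.2/120 = 0.56.
Expenditure multiplier = 1/(1 − c(1−t)) = 1/(1 − 0.56×0.85) = 1/0.524 ≈ 1.908.
ΔY = k × ΔG = (+£495 billion) / 0.524 ≈ +£944.7 billion.

+£944.7 billion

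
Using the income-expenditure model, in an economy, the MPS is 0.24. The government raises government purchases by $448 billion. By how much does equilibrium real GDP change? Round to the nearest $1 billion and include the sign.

MPC = 1 − MPS = 1 − 0.24 = 0.76.
Expenditure multiplier = 1/(1 − MPC) = 1/(1 − 0.76) = 1/0.24 ≈ 4.167.
ΔY = k × ΔG = (+$448 billion) / 0.24 ≈ +$1,867 billion.

+$1,867 billion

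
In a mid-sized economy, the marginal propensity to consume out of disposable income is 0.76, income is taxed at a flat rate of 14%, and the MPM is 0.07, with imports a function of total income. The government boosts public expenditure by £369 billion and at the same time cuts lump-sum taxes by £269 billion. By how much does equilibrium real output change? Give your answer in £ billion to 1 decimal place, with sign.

Expenditure multiplier = 1/(1 − c(1−t) + m) = 1/(1 − 0.76×0.86 + 0.07) = 1/0.4164 ≈ 2.402.
ΔG contributes k·ΔG = (+£369 billion) / 0.4164 ≈ +£886.2 billion.
ΔT of −£269 billion changes first-round spending by −c·ΔT = +£204.44 billion, contributing k·(−c·ΔT) = (+£204.44 billion) / 0.4164 ≈ +£491 billion.
Net ΔY = k(ΔG − c·ΔT) = (+£573.44 billion) / 0.4164 ≈ +£1,377.1 billion.

+£1,377.1 billion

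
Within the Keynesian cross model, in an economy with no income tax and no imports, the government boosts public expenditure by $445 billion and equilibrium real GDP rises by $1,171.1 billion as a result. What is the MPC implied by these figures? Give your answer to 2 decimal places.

Implied spending multiplier k = ΔY/ΔG = 1,171.1/445 ≈ 2.6317.
Since k = 1/(1 − MPC), MPC = 1 − 1/k = 1 − ΔG/ΔY = 1 − 445/1,171.1 ≈ 0.62.

0.62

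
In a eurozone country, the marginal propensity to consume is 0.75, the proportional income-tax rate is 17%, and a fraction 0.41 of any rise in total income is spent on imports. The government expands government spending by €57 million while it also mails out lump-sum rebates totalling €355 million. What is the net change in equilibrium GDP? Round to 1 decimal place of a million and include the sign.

Expenditure multiplier = 1/(1 − c(1−t) + m) = 1/(1 − 0.75×0.83 + 0.41) = 1/0.7875 ≈ 1.27.
ΔG contributes k·ΔG = (+€57 million) / 0.7875 ≈ +€72.4 million.
ΔT of −€355 million changes first-round spending by −c·ΔT = +€266.25 million, contributing k·(−c·ΔT) = (+€266.25 million) / 0.7875 ≈ +€338.1 million.
Net ΔY = k(ΔG − c·ΔT) = (+€323.25 million) / 0.7875 ≈ +€410.5 million.

+€410.5 million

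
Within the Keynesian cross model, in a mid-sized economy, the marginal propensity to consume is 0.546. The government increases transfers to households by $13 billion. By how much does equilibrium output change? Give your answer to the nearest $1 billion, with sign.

+$16 billion

The transfer change shifts disposable income by +$13 billion, so first-round consumption changes by c·ΔTR = 0.546 × (+$13 billion) = +$7.098 billion.
Expenditure multiplier = 1/(1 − MPC) = 1/(1 − 0.546) = 1/0.454 ≈ 2.203.
The transfer multiplier is c × k ≈ 1.203, so ΔY = k × (c·ΔTR) = (+$7.098 billion) / 0.454 ≈ +$16 billion.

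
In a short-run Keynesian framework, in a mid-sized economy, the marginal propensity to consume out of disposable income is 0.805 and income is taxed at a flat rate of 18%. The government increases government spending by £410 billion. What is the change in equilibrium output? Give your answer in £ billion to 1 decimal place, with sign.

Spending multiplier = 1/(1 − c(1−t)) = 1/(1 − 0.805×0.82) = 1/0.3399 ≈ 2.942.
ΔY = k × ΔG = (+£410 billion) / 0.3399 ≈ +£1,206.2 billion.

+£1,206.2 billion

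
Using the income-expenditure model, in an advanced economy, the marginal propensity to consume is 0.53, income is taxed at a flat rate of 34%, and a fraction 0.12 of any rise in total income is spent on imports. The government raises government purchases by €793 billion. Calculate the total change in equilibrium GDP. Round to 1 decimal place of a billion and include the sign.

Spending multiplier = 1/(1 − c(1−t) + m) = 1/(1 − 0.53×0.66 + 0.12) = 1/0.7702 ≈ 1.298.
ΔY = k × ΔG = (+€793 billion) / 0.7702 ≈ +€1,029.6 billion.

+€1,029.6 billion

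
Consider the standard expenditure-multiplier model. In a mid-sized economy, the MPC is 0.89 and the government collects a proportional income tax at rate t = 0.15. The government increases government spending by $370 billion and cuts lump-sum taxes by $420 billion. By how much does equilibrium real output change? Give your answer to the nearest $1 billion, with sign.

+$3,055 billion

Expenditure multiplier = 1/(1 − c(1−t)) = 1/(1 − 0.89×0.85) = 1/0.2435 ≈ 4.107.
ΔG contributes k·ΔG = (+$370 billion) / 0.2435 ≈ +$1,519.5 billion.
ΔT of −$420 billion changes first-round spending by −c·ΔT = +$373.8 billion, contributing k·(−c·ΔT) = (+$373.8 billion) / 0.2435 ≈ +$1,535.1 billion.
Net ΔY = k(ΔG − c·ΔT) = (+$743.8 billion) / 0.2435 ≈ +$3,055 billion.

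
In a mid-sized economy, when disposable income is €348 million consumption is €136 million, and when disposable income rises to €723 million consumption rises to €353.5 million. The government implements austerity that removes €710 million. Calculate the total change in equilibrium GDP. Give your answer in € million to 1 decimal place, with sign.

−€1,690.5 million

MPC = ΔC/ΔYd = (353.5 − 136)/(723 − 348) = 217.5/375 = 0.58.
Spending multiplier = 1/(1 − MPC) = 1/(1 − 0.58) = 1/0.42 ≈ 2.381.
ΔY = k × ΔG = (−€710 million) / 0.42 ≈ −€1,690.5 million.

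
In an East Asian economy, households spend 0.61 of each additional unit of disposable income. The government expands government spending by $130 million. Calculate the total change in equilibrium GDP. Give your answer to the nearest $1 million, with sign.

+$333 million

Government-spending multiplier = 1/(1 − MPC) = 1/(1 − 0.61) = 1/0.39 ≈ 2.564.
ΔY = k × ΔG = (+$130 million) / 0.39 ≈ +$333 million.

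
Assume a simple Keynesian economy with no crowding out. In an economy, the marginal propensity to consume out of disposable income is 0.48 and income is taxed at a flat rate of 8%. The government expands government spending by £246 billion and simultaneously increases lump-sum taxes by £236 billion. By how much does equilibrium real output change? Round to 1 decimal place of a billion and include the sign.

Expenditure multiplier = 1/(1 − c(1−t)) = 1/(1 − 0.48×0.92) = 1/0.5584 ≈ 1.791.
ΔG contributes k·ΔG = (+£246 billion) / 0.5584 ≈ +£440.5 billion.
ΔT of +£236 billion changes first-round spending by −c·ΔT = −£113.28 billion, contributing k·(−c·ΔT) = (−£113.28 billion) / 0.5584 ≈ −£202.9 billion.
Net ΔY = k(ΔG − c·ΔT) = (+£132.72 billion) / 0.5584 ≈ +£237.7 billion.

+£237.7 billion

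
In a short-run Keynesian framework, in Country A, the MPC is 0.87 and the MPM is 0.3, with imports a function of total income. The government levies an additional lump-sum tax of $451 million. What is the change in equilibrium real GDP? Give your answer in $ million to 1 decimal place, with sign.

A lump-sum tax change of +$451 million shifts disposable income by −$451 million; first-round consumption changes by −c × ΔT = −0.87 × (+$451 million) = −$392.37 million.
Expenditure multiplier = 1/(1 − c + m) = 1/(1 − 0.87 + 0.3) = 1/0.43 ≈ 2.326.
The tax multiplier is −c × k ≈ −2.023, so ΔY = k × (−c·ΔT) = (−$392.37 million) / 0.43 ≈ −$912.5 million.

−$912.5 million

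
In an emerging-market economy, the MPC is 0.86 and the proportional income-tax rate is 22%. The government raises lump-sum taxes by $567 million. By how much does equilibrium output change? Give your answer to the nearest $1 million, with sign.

−$1,481 million

A lump-sum tax change of +$567 million shifts disposable income by −$567 million; first-round consumption changes by −c × ΔT = −0.86 × (+$567 million) = −$487.62 million.
Expenditure multiplier = 1/(1 − c(1−t)) = 1/(1 − 0.86×0.78) = 1/0.3292 ≈ 3.038.
The tax multiplier is −c × k ≈ −2.612, so ΔY = k × (−c·ΔT) = (−$487.62 million) / 0.3292 ≈ −$1,481 million.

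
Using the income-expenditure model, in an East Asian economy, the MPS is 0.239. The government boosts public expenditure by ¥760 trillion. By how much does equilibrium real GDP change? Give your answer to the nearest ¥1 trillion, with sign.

MPC = 1 − MPS = 1 − 0.239 = 0.761.
Spending multiplier = 1/(1 − MPC) = 1/(1 − 0.761) = 1/0.239 ≈ 4.184.
ΔY = k × ΔG = (+¥760 trillion) / 0.239 ≈ +¥3,180 trillion.

+¥3,180 trillion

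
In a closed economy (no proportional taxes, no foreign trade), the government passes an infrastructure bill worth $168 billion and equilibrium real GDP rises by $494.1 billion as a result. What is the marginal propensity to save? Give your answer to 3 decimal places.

Implied spending multiplier k = ΔY/ΔG = 494.1/168 ≈ 2.9411.
Since k = 1/(1 − MPC), MPC = 1 − 1/k = 1 − ΔG/ΔY = 1 − 168/494.1 ≈ 0.660.
MPS = 1 − MPC = 0.340.

0.340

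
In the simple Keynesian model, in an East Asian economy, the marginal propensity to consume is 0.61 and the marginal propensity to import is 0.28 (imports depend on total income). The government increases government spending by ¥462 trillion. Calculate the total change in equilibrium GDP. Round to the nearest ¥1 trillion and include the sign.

Government-spending multiplier = 1/(1 − c + m) = 1/(1 − 0.61 + 0.28) = 1/0.67 ≈ 1.493.
ΔY = k × ΔG = (+¥462 trillion) / 0.67 ≈ +¥690 trillion.

+¥690 trillion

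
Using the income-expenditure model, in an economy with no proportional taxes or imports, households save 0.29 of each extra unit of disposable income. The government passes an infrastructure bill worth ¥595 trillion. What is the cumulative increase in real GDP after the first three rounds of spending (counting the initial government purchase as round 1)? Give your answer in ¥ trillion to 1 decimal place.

¥1,317.4 trillion

MPC = 1 − MPS = 1 − 0.29 = 0.71.
Round 1 adds ΔG = ¥595 trillion; each later round is MPC = 0.71 times the previous.
After 3 rounds: 595 + 422.45 + 299.9395 = ΔG·(1 − c^3)/(1 − c) = 595 × (1 − 0.357911)/0.29 ≈ ¥1,317.4 trillion.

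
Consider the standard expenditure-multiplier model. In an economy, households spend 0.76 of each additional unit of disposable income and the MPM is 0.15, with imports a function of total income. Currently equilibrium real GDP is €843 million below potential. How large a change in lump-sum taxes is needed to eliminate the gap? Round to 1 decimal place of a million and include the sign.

Spending multiplier = 1/(1 − c + m) = 1/(1 − 0.76 + 0.15) = 1/0.39 ≈ 2.564.
Tax multiplier = −c·k = −0.76/0.39 ≈ −1.949. Need ΔY = +€843 million, so ΔT = ΔY/(−c·k) = −(+€843 million) × 0.39 / 0.76 ≈ −€432.6 million.
The government should cut lump-sum taxes by €432.6 million.

−€432.6 million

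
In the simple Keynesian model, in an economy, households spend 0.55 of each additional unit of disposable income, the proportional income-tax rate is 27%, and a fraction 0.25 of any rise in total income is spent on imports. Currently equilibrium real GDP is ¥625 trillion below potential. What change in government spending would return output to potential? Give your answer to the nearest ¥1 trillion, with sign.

Spending multiplier = 1/(1 − c(1−t) + m) = 1/(1 − 0.55×0.73 + 0.25) = 1/0.8485 ≈ 1.179.
Need ΔY = +¥625 trillion, so ΔG = ΔY/k = (+¥625 trillion) × 0.8485 ≈ +¥530 trillion.
The government should increase government spending by ¥530 trillion.

+¥530 trillion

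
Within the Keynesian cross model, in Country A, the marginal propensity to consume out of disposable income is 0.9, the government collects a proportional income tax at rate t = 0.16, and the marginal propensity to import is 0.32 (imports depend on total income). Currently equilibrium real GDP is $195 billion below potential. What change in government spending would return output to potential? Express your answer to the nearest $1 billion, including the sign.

Spending multiplier = 1/(1 − c(1−t) + m) = 1/(1 − 0.9×0.84 + 0.32) = 1/0.564 ≈ 1.773.
Need ΔY = +$195 billion, so ΔG = ΔY/k = (+$195 billion) × 0.564 ≈ +$110 billion.
The government should increase government spending by $110 billion.

+$110 billion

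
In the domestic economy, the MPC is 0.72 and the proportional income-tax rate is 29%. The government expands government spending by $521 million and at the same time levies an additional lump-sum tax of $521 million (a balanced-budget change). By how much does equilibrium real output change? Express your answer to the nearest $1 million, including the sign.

Expenditure multiplier = 1/(1 − c(1−t)) = 1/(1 − 0.72×0.71) = 1/0.4888 ≈ 2.046.
ΔG contributes k·ΔG = (+$521 million) / 0.4888 ≈ +$1,065.9 million.
ΔT of +$521 million changes first-round spending by −c·ΔT = −$375.12 million, contributing k·(−c·ΔT) = (−$375.12 million) / 0.4888 ≈ −$767.4 million.
Net ΔY = k(ΔG − c·ΔT) = (+$145.88 million) / 0.4888 ≈ +$298 million.

+$298 million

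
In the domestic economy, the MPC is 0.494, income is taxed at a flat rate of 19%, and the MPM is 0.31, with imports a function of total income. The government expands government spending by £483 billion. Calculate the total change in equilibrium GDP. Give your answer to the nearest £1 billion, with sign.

+£531 billion

Expenditure multiplier = 1/(1 − c(1−t) + m) = 1/(1 − 0.494×0.81 + 0.31) = 1/0.90986 ≈ 1.099.
ΔY = k × ΔG = (+£483 billion) / 0.90986 ≈ +£531 billion.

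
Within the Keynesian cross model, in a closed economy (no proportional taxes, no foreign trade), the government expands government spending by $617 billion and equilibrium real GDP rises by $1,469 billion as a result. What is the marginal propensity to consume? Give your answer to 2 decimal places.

0.58

Implied spending multiplier k = ΔY/ΔG = 1,469/617 ≈ 2.3809.
Since k = 1/(1 − MPC), MPC = 1 − 1/k = 1 − ΔG/ΔY = 1 − 617/1,469 ≈ 0.58.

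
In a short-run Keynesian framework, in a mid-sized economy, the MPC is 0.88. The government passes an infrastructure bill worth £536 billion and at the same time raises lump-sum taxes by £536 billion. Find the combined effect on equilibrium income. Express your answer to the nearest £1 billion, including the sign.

+£536 billion

Expenditure multiplier = 1/(1 − MPC) = 1/(1 − 0.88) = 1/0.12 ≈ 8.333.
ΔG contributes k·ΔG = (+£536 billion) / 0.12 ≈ +£4,466.7 billion.
ΔT of +£536 billion changes first-round spending by −c·ΔT = −£471.68 billion, contributing k·(−c·ΔT) = (−£471.68 billion) / 0.12 ≈ −£3,930.7 billion.
With ΔG = ΔT and no other leakages, the balanced-budget multiplier is 1, so ΔY = ΔG = +£536 billion.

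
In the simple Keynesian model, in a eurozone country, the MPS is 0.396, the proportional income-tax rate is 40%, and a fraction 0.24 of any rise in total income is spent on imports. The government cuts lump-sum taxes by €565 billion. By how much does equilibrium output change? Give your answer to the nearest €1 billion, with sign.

MPC = 1 − MPS = 1 − 0.396 = 0.604.
A lump-sum tax change of −€565 billion shifts disposable income by +€565 billion; first-round consumption changes by −c × ΔT = −0.604 × (−€565 billion) = +€341.26 billion.
Expenditure multiplier = 1/(1 − c(1−t) + m) = 1/(1 − 0.604×0.6 + 0.24) = 1/0.8776 ≈ 1.139.
The tax multiplier is −c × k ≈ −0.688, so ΔY = k × (−c·ΔT) = (+€341.26 billion) / 0.8776 ≈ +€389 billion.

+€389 billion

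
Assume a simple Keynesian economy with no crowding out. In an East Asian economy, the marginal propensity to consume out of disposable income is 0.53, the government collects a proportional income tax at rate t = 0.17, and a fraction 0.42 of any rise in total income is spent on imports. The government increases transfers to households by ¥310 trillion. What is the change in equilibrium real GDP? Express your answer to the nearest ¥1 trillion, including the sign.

+¥168 trillion

The transfer change shifts disposable income by +¥310 trillion, so first-round consumption changes by c·ΔTR = 0.53 × (+¥310 trillion) = +¥164.3 trillion.
Expenditure multiplier = 1/(1 − c(1−t) + m) = 1/(1 − 0.53×0.83 + 0.42) = 1/0.9801 ≈ 1.02.
The transfer multiplier is c × k ≈ 0.541, so ΔY = k × (c·ΔTR) = (+¥164.3 trillion) / 0.9801 ≈ +¥168 trillion.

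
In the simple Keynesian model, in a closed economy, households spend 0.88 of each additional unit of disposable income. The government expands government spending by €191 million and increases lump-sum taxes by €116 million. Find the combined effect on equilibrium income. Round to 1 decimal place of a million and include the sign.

Expenditure multiplier = 1/(1 − MPC) = 1/(1 − 0.88) = 1/0.12 ≈ 8.333.
ΔG contributes k·ΔG = (+€191 million) / 0.12 ≈ +€1,591.7 million.
ΔT of +€116 million changes first-round spending by −c·ΔT = −€102.08 million, contributing k·(−c·ΔT) = (−€102.08 million) / 0.12 ≈ −€850.7 million.
Net ΔY = k(ΔG − c·ΔT) = (+€88.92 million) / 0.12 = +€741 million.

+€741.0 million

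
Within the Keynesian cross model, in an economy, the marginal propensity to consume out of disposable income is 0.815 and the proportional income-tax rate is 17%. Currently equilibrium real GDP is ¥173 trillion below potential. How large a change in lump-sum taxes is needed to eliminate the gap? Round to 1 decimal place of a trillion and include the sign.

−¥68.7 trillion

Spending multiplier = 1/(1 − c(1−t)) = 1/(1 − 0.815×0.83) = 1/0.32355 ≈ 3.091.
Tax multiplier = −c·k = −0.815/0.32355 ≈ −2.519. Need ΔY = +¥173 trillion, so ΔT = ΔY/(−c·k) = −(+¥173 trillion) × 0.32355 / 0.815 ≈ −¥68.7 trillion.
The government should cut lump-sum taxes by ¥68.7 trillion.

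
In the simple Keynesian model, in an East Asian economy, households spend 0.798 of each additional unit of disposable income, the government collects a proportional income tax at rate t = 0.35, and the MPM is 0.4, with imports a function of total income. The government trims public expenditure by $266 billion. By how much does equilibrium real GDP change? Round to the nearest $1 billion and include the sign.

−$302 billion

Expenditure multiplier = 1/(1 − c(1−t) + m) = 1/(1 − 0.798×0.65 + 0.4) = 1/0.8813 ≈ 1.135.
ΔY = k × ΔG = (−$266 billion) / 0.8813 ≈ −$302 billion.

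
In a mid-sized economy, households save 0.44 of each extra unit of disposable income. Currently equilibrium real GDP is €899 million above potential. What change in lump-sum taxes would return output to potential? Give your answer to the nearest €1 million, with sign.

MPC = 1 − MPS = 1 − 0.44 = 0.56.
Spending multiplier = 1/(1 − MPC) = 1/(1 − 0.56) = 1/0.44 ≈ 2.273.
Tax multiplier = −c·k = −0.56/0.44 ≈ −1.273. Need ΔY = −€899 million, so ΔT = ΔY/(−c·k) = −(−€899 million) × 0.44 / 0.56 ≈ +€706 million.
The government should raise lump-sum taxes by €706 million.

+€706 million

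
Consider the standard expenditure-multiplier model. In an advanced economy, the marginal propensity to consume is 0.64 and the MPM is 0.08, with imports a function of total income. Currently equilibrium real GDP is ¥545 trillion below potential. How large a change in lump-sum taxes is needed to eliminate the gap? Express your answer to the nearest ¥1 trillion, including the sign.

Spending multiplier = 1/(1 − c + m) = 1/(1 − 0.64 + 0.08) = 1/0.44 ≈ 2.273.
Tax multiplier = −c·k = −0.64/0.44 ≈ −1.455. Need ΔY = +¥545 trillion, so ΔT = ΔY/(−c·k) = −(+¥545 trillion) × 0.44 / 0.64 ≈ −¥375 trillion.
The government should cut lump-sum taxes by ¥375 trillion.

−¥375 trillion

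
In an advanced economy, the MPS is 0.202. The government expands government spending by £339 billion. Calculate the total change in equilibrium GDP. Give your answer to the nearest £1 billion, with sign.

+£1,678 billion

MPC = 1 − MPS = 1 − 0.202 = 0.798.
Government-spending multiplier = 1/(1 − MPC) = 1/(1 − 0.798) = 1/0.202 ≈ 4.95.
ΔY = k × ΔG = (+£339 billion) / 0.202 ≈ +£1,678 billion.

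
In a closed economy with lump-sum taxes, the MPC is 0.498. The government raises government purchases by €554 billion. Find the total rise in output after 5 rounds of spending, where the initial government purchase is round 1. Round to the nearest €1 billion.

Round 1 adds ΔG = €554 billion; each later round is MPC = 0.498 times the previous.
After 5 rounds: 554 + 275.892 + 137.394216 + 68.422319568 + 34.074315144864 = ΔG·(1 − c^5)/(1 − c) = 554 × (1 − 0.030629980039968)/0.502 ≈ €1,070 billion.

€1,070 billion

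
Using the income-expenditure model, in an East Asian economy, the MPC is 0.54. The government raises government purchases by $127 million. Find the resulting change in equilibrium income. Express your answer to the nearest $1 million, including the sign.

Spending multiplier = 1/(1 − MPC) = 1/(1 − 0.54) = 1/0.46 ≈ 2.174.
ΔY = k × ΔG = (+$127 million) / 0.46 ≈ +$276 million.

+$276 million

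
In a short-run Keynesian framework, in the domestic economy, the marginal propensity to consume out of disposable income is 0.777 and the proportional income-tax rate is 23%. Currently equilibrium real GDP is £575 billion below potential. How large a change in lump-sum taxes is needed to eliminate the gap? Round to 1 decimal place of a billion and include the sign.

−£297.3 billion

Spending multiplier = 1/(1 − c(1−t)) = 1/(1 − 0.777×0.77) = 1/0.40171 ≈ 2.489.
Tax multiplier = −c·k = −0.777/0.40171 ≈ −1.934. Need ΔY = +£575 billion, so ΔT = ΔY/(−c·k) = −(+£575 billion) × 0.40171 / 0.777 ≈ −£297.3 billion.
The government should cut lump-sum taxes by £297.3 billion.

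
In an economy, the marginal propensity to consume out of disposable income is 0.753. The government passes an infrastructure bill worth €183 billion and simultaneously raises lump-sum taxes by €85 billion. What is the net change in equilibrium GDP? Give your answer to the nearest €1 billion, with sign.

Expenditure multiplier = 1/(1 − MPC) = 1/(1 − 0.753) = 1/0.247 ≈ 4.049.
ΔG contributes k·ΔG = (+€183 billion) / 0.247 ≈ +€740.9 billion.
ΔT of +€85 billion changes first-round spending by −c·ΔT = −€64.005 billion, contributing k·(−c·ΔT) = (−€64.005 billion) / 0.247 ≈ −€259.1 billion.
Net ΔY = k(ΔG − c·ΔT) = (+€118.995 billion) / 0.247 ≈ +€482 billion.

+€482 billion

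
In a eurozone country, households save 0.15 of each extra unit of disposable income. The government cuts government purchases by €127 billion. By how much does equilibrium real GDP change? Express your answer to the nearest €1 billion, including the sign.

MPC = 1 − MPS = 1 − 0.15 = 0.85.
Government-spending multiplier = 1/(1 − MPC) = 1/(1 − 0.85) = 1/0.15 ≈ 6.667.
ΔY = k × ΔG = (−€127 billion) / 0.15 ≈ −€847 billion.

−€847 billion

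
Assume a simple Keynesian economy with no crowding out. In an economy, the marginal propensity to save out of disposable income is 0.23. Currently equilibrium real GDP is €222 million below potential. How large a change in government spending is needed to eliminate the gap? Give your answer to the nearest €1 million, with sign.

MPC = 1 − MPS = 1 − 0.23 = 0.77.
Spending multiplier = 1/(1 − MPC) = 1/(1 − 0.77) = 1/0.23 ≈ 4.348.
Need ΔY = +€222 million, so ΔG = ΔY/k = (+€222 million) × 0.23 ≈ +€51 million.
The government should increase government spending by €51 million.

+€51 million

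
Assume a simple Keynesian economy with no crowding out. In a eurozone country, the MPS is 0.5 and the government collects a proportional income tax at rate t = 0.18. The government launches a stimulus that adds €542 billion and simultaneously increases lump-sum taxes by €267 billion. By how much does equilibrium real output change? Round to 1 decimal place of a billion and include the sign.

+€692.4 billion

MPC = 1 − MPS = 1 − 0.5 = 0.5.
Expenditure multiplier = 1/(1 − c(1−t)) = 1/(1 − 0.5×0.82) = 1/0.59 ≈ 1.695.
ΔG contributes k·ΔG = (+€542 billion) / 0.59 ≈ +€918.6 billion.
ΔT of +€267 billion changes first-round spending by −c·ΔT = −€133.5 billion, contributing k·(−c·ΔT) = (−€133.5 billion) / 0.59 ≈ −€226.3 billion.
Net ΔY = k(ΔG − c·ΔT) = (+€408.5 billion) / 0.59 ≈ +€692.4 billion.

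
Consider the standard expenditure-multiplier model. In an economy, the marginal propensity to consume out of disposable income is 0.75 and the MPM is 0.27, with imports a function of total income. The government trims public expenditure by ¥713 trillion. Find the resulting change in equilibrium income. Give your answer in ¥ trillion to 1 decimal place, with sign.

Government-spending multiplier = 1/(1 − c + m) = 1/(1 − 0.75 + 0.27) = 1/0.52 ≈ 1.923.
ΔY = k × ΔG = (−¥713 trillion) / 0.52 ≈ −¥1,371.2 trillion.

−¥1,371.2 trillion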